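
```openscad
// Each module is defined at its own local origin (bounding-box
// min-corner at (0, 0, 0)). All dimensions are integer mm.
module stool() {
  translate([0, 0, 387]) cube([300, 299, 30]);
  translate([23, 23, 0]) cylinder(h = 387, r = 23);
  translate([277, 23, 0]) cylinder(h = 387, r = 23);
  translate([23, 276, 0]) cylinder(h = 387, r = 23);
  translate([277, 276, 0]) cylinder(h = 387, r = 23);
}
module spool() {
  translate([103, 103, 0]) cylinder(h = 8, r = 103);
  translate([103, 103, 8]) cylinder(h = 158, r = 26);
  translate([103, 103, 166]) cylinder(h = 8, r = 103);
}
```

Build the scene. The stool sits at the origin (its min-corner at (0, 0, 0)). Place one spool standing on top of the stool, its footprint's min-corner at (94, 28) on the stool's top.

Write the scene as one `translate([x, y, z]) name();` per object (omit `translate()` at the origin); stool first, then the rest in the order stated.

stool();
translate([94, 28, 417]) spool();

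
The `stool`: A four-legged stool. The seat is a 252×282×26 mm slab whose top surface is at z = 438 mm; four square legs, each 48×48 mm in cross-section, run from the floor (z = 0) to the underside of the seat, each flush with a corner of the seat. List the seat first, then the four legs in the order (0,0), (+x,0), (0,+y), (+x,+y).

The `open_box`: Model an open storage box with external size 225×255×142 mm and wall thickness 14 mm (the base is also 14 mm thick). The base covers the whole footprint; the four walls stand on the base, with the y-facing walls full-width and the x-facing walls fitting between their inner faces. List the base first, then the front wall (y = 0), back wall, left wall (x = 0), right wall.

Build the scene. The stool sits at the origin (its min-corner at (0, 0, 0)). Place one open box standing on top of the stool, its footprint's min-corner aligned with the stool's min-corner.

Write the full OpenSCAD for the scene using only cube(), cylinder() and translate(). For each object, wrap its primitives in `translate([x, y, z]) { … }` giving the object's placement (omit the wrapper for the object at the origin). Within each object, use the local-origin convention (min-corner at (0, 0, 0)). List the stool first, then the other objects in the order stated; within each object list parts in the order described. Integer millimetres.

translate([0, 0, 412]) cube([252, 282, 26]);
cube([48, 48, 412]);
translate([204, 0, 0]) cube([48, 48, 412]);
translate([0, 234, 0]) cube([48, 48, 412]);
translate([204, 234, 0]) cube([48, 48, 412]);
translate([0, 0, 438]) {
  cube([225, 255, 14]);
  translate([0, 0, 14]) cube([225, 14, 128]);
  translate([0, 241, 14]) cube([225, 14, 128]);
  translate([0, 14, 14]) cube([14, 227, 128]);
  translate([211, 14, 14]) cube([14, 227, 128]);
}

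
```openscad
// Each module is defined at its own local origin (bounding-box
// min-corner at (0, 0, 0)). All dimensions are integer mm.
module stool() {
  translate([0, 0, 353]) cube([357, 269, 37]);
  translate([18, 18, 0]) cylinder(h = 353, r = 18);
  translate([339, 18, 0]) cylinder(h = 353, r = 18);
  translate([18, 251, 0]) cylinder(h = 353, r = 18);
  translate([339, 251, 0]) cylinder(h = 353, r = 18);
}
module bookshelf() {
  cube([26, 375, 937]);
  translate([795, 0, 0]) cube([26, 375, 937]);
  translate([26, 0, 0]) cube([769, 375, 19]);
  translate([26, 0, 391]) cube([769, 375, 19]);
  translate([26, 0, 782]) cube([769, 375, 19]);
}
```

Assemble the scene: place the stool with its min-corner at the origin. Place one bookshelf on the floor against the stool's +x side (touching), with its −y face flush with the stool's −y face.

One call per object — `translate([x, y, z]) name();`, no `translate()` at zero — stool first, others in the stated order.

stool();
translate([357, 0, 0]) bookshelf();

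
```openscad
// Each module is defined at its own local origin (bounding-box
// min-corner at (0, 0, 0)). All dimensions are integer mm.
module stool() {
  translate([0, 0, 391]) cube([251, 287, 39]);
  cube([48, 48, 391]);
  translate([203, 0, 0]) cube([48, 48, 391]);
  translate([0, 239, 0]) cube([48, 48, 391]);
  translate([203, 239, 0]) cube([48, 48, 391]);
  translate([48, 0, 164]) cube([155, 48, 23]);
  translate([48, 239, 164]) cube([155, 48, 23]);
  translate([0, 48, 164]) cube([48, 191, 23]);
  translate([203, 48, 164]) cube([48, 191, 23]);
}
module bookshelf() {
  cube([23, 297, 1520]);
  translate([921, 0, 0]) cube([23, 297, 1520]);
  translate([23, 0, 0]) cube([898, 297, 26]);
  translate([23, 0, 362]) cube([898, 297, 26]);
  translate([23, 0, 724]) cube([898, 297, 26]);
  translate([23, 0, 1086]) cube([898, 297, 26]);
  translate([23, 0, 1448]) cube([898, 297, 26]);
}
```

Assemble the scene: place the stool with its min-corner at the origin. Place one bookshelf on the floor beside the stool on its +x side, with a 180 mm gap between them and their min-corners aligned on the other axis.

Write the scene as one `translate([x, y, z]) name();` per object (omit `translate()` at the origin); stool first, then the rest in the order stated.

stool();
translate([431, 0, 0]) bookshelf();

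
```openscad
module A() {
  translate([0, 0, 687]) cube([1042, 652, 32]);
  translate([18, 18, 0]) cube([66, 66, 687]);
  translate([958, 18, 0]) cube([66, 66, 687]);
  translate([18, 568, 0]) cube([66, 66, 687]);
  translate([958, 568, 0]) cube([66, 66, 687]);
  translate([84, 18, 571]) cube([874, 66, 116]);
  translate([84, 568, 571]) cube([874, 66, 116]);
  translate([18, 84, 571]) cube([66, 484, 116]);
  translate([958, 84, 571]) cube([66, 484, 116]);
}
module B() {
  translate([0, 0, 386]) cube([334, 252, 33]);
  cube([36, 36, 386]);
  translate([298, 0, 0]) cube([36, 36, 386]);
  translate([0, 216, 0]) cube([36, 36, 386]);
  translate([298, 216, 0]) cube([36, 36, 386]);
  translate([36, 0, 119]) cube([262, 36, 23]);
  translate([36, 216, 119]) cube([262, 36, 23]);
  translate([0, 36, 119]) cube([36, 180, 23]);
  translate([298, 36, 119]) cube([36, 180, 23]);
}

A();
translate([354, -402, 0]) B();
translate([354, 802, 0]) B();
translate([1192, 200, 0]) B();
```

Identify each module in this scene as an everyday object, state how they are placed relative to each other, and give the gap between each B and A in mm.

Each stool's nearest face is 150 mm from the table's bounding box.

A is a table. B is a stool. Three stools sit around the table at the −y, +y, +x sides. The gap between each stool and the table is 150 mm.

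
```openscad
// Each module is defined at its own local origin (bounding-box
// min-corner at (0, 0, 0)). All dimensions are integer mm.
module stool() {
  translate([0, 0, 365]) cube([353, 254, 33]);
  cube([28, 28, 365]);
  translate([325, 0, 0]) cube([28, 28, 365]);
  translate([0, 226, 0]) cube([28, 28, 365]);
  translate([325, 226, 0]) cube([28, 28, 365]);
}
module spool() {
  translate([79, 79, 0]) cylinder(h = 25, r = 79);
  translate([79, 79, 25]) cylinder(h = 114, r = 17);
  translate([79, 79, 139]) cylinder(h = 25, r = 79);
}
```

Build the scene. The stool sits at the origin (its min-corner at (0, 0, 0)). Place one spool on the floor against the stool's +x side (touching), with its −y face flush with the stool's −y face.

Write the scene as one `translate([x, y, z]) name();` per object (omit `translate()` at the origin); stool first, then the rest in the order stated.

stool();
translate([353, 0, 0]) spool();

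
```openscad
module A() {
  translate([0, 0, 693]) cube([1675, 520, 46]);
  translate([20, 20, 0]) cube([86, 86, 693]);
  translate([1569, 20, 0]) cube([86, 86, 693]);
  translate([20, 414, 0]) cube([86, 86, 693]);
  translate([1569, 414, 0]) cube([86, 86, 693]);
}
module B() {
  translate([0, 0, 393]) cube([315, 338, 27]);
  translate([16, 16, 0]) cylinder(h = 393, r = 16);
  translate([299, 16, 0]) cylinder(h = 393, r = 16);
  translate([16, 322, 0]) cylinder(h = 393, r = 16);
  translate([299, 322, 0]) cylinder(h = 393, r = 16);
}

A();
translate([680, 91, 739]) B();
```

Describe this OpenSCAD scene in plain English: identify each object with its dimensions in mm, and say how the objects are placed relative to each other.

A is a table: top 1675 mm (x) × 520 mm (y), 46 mm thick, upper face at z = 739 mm, on four 86×86 mm square legs, each inset 20 mm from the nearest pair of top edges, running from z = 0 to the bottom of the top.

B is a four-legged stool. The seat is 315×338 mm, 27 mm thick, top at z = 420 mm. It stands on four round legs, each 32 mm in diameter, from z = 0 to the seat underside, each leg's axis is inset half a diameter from the nearest pair of seat edges (so the leg's bounding box is flush with the corner).

The stool is on top of the table, centred.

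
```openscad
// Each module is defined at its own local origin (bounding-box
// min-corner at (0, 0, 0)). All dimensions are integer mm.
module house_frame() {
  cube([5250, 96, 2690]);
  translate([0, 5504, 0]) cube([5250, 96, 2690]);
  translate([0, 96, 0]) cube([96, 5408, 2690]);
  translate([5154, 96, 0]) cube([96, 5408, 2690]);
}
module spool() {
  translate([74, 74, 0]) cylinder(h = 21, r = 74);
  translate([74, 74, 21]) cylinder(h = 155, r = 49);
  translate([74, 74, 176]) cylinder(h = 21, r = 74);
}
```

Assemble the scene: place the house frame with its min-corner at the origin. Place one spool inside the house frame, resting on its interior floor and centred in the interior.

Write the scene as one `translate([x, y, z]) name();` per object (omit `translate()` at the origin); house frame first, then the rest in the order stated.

house_frame();
translate([2551, 2726, 0]) spool();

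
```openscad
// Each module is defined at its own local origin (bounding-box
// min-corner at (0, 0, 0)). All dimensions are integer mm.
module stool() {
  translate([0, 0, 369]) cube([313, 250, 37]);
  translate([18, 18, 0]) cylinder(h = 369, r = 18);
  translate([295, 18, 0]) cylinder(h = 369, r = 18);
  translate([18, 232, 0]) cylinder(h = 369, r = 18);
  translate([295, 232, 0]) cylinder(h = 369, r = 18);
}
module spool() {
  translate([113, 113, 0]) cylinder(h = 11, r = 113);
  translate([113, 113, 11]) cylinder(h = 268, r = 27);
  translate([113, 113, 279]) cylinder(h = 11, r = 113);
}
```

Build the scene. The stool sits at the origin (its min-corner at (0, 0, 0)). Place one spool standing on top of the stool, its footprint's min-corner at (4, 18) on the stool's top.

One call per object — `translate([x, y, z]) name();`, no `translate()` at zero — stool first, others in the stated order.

stool();
translate([4, 18, 406]) spool();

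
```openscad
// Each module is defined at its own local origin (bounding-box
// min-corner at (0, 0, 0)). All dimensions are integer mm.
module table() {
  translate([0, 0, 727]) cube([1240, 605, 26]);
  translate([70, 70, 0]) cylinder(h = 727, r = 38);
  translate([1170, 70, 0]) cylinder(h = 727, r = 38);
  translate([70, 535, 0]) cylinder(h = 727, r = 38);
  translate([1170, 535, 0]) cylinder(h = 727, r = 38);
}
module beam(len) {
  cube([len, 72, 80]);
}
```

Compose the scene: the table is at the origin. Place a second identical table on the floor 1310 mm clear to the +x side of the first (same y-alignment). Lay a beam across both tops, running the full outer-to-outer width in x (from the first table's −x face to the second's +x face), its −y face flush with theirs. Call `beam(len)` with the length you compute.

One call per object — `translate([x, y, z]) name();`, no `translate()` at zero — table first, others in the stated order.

table();
translate([2550, 0, 0]) table();
translate([0, 0, 753]) beam(3790);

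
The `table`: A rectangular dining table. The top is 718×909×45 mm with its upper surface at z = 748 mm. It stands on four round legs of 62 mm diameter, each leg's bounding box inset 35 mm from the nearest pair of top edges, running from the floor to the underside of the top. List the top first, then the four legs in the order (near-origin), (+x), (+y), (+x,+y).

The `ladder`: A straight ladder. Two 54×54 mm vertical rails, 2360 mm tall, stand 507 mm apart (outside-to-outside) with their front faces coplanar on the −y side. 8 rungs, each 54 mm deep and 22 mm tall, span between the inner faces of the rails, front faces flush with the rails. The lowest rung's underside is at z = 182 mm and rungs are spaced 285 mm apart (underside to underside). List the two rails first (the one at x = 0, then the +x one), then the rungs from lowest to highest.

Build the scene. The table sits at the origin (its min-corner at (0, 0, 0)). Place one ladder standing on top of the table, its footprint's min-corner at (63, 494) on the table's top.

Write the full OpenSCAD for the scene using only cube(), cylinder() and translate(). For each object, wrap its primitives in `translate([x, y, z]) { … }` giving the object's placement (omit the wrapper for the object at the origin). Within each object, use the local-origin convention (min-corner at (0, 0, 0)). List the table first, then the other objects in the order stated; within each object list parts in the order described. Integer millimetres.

translate([0, 0, 703]) cube([718, 909, 45]);
translate([66, 66, 0]) cylinder(h = 703, r = 31);
translate([652, 66, 0]) cylinder(h = 703, r = 31);
translate([66, 843, 0]) cylinder(h = 703, r = 31);
translate([652, 843, 0]) cylinder(h = 703, r = 31);
translate([63, 494, 748]) {
  cube([54, 54, 2360]);
  translate([453, 0, 0]) cube([54, 54, 2360]);
  translate([54, 0, 182]) cube([399, 54, 22]);
  translate([54, 0, 467]) cube([399, 54, 22]);
  translate([54, 0, 752]) cube([399, 54, 22]);
  translate([54, 0, 1037]) cube([399, 54, 22]);
  translate([54, 0, 1322]) cube([399, 54, 22]);
  translate([54, 0, 1607]) cube([399, 54, 22]);
  translate([54, 0, 1892]) cube([399, 54, 22]);
  translate([54, 0, 2177]) cube([399, 54, 22]);
}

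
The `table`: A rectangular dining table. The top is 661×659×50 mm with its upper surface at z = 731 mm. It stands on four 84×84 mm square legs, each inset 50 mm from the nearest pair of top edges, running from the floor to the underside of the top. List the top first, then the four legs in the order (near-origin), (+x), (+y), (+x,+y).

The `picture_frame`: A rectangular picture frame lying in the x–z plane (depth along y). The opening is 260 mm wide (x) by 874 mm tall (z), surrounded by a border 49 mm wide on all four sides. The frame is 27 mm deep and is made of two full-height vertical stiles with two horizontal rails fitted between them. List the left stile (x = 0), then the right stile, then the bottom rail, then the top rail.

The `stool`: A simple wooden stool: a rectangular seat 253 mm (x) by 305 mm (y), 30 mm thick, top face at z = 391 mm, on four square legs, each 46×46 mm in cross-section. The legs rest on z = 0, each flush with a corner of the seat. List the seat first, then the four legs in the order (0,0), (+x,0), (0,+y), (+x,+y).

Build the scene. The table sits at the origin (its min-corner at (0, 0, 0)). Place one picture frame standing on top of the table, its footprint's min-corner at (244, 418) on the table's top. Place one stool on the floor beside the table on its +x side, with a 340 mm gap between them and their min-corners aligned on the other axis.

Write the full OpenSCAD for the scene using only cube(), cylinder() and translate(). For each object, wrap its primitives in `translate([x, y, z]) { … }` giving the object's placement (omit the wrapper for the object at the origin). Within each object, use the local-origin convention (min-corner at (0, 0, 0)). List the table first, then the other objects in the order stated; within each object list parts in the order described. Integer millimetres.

translate([0, 0, 681]) cube([661, 659, 50]);
translate([50, 50, 0]) cube([84, 84, 681]);
translate([527, 50, 0]) cube([84, 84, 681]);
translate([50, 525, 0]) cube([84, 84, 681]);
translate([527, 525, 0]) cube([84, 84, 681]);
translate([244, 418, 731]) {
  cube([49, 27, 972]);
  translate([309, 0, 0]) cube([49, 27, 972]);
  translate([49, 0, 0]) cube([260, 27, 49]);
  translate([49, 0, 923]) cube([260, 27, 49]);
}
translate([1001, 0, 0]) {
  translate([0, 0, 361]) cube([253, 305, 30]);
  cube([46, 46, 361]);
  translate([207, 0, 0]) cube([46, 46, 361]);
  translate([0, 259, 0]) cube([46, 46, 361]);
  translate([207, 259, 0]) cube([46, 46, 361]);
}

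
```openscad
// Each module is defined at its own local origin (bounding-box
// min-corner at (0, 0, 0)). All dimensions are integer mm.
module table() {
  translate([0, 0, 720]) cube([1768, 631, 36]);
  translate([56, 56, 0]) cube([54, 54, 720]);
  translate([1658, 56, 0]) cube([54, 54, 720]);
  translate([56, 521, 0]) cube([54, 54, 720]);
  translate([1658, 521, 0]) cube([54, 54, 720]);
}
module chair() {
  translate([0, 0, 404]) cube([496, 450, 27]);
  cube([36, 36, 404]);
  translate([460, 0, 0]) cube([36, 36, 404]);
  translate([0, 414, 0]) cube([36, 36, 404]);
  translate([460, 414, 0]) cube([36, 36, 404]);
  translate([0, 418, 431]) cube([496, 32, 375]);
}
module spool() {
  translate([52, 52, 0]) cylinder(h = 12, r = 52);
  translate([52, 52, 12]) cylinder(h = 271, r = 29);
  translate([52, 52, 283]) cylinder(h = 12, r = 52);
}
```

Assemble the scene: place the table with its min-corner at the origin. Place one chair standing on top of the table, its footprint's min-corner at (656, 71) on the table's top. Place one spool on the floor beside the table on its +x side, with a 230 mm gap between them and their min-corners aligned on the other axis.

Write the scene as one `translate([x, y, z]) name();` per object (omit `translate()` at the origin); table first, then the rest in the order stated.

table();
translate([656, 71, 756]) chair();
translate([1998, 0, 0]) spool();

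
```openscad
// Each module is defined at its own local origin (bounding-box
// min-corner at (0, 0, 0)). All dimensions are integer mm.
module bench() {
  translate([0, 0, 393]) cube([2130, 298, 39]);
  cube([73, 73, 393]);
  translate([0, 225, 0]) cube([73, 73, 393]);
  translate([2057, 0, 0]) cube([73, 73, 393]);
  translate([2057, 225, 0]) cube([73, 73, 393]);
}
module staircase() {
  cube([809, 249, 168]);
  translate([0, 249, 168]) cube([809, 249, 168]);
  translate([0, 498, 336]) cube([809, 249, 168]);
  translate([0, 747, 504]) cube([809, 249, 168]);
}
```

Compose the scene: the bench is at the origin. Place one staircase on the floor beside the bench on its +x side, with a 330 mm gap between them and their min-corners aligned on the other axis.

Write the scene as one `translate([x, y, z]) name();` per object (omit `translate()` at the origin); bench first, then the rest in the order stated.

bench();
translate([2460, 0, 0]) staircase();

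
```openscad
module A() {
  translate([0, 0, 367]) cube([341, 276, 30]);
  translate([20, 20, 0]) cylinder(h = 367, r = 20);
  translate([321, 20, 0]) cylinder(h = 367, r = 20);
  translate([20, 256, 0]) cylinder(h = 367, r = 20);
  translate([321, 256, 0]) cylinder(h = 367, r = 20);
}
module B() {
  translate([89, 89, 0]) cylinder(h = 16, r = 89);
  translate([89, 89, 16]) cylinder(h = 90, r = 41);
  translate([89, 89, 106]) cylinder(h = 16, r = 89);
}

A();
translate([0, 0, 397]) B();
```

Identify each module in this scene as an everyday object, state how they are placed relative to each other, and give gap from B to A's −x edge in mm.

The spool's min-x is at 0; the stool's min-x is 0; gap = 0 mm.

A is a stool. B is a spool. The spool is on top of the stool. The gap from the spool to the stool's −x edge is 0 mm.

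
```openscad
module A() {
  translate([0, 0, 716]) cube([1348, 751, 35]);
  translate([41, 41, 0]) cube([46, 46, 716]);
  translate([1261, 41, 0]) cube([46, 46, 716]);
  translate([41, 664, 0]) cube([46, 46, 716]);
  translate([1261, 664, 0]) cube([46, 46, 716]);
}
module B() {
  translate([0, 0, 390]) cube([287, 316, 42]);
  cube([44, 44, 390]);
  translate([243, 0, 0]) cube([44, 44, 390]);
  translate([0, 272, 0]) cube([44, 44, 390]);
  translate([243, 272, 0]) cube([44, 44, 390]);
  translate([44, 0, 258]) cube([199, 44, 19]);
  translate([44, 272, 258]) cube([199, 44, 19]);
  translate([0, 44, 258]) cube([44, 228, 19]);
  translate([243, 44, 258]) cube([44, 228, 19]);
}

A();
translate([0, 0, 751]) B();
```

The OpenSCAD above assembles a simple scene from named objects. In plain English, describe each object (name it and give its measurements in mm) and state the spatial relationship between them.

A is a table with a 1348×751 mm rectangular top, 35 mm thick, top surface at z = 751 mm, supported by four 46×46 mm square legs, each inset 41 mm from the nearest pair of top edges, running from the floor.

B is a four-legged stool. The seat is a 287×316×42 mm slab whose top surface is at z = 432 mm; four square legs, each 44×44 mm in cross-section, run from the floor (z = 0) to the underside of the seat, each flush with a corner of the seat. Four stretchers, 44 mm wide and 19 mm tall, connect adjacent legs with their undersides at z = 258 mm, each running between the inner faces of the legs it joins and aligned with the legs' outer faces on the other axis.

The stool is on top of the table.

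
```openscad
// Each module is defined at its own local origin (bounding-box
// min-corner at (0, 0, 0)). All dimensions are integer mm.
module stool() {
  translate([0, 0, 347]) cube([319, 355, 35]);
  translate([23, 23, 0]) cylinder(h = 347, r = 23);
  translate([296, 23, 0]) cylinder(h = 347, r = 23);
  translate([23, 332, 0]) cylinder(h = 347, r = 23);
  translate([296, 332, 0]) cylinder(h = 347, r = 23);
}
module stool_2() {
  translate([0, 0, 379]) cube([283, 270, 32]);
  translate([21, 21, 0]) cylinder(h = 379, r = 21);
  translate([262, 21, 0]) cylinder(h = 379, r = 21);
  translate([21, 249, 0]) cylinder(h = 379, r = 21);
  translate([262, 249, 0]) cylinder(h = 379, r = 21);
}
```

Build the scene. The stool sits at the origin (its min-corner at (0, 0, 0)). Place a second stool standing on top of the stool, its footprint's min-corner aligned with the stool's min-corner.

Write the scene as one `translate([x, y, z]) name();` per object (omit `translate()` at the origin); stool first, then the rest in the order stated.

stool();
translate([0, 0, 382]) stool_2();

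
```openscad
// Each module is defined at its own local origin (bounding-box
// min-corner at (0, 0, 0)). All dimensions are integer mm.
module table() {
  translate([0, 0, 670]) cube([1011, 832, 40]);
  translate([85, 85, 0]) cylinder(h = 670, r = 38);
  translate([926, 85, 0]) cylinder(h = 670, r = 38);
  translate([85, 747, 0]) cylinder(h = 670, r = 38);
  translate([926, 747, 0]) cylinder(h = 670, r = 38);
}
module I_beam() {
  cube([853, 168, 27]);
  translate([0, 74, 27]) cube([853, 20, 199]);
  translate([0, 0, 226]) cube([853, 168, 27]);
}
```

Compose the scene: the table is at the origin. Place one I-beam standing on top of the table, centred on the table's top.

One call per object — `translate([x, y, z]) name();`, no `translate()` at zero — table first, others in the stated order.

table();
translate([79, 332, 710]) I_beam();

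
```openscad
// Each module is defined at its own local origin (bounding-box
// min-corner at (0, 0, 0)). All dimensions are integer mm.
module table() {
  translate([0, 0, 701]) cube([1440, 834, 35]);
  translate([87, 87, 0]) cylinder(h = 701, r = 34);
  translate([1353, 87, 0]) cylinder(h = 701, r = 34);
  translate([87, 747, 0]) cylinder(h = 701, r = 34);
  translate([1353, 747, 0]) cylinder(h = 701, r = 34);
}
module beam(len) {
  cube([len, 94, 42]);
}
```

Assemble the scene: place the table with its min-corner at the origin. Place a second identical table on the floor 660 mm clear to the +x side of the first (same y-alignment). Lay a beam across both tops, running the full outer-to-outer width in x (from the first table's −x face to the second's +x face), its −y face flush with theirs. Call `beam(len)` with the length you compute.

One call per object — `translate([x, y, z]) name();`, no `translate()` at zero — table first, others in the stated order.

table();
translate([2100, 0, 0]) table();
translate([0, 0, 736]) beam(3540);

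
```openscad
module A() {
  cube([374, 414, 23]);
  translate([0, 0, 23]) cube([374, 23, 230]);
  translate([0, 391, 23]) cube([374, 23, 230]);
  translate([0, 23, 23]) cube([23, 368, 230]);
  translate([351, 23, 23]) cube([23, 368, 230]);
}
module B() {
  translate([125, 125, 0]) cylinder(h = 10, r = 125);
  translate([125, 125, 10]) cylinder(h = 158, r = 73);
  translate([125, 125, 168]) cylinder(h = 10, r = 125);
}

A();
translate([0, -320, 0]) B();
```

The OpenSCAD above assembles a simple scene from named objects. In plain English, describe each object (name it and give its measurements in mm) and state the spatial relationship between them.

A is an open storage box with external size 374×414×253 mm and wall thickness 23 mm (the base is also 23 mm thick). The base covers the whole footprint; the four walls stand on the base, with the y-facing walls full-width and the x-facing walls fitting between their inner faces.

B is a spool: two coaxial disc flanges of radius 125 mm and thickness 10 mm, joined by a core cylinder of radius 73 mm and height 158 mm. The lower flange rests on z = 0 and the three cylinders share a vertical axis.

The spool is on the floor beside the open box on its −y side.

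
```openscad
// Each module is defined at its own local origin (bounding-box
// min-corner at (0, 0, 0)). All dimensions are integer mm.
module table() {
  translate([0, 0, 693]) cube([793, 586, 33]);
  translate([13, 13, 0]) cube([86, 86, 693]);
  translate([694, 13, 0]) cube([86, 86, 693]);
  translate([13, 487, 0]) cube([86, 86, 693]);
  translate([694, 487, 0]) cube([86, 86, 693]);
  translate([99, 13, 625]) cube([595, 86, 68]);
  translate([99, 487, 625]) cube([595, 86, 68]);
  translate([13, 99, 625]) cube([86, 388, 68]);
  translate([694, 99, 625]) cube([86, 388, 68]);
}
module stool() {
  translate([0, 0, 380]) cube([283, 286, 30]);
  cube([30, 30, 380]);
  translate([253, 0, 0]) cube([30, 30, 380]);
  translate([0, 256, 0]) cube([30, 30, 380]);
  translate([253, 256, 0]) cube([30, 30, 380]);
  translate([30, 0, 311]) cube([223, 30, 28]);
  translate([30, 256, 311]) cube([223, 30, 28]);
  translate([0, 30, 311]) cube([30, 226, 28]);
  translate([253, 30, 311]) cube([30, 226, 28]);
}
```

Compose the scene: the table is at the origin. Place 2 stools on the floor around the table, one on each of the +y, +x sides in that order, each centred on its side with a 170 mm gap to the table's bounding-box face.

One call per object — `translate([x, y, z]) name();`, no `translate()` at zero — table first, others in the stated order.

table();
translate([255, 756, 0]) stool();
translate([963, 150, 0]) stool();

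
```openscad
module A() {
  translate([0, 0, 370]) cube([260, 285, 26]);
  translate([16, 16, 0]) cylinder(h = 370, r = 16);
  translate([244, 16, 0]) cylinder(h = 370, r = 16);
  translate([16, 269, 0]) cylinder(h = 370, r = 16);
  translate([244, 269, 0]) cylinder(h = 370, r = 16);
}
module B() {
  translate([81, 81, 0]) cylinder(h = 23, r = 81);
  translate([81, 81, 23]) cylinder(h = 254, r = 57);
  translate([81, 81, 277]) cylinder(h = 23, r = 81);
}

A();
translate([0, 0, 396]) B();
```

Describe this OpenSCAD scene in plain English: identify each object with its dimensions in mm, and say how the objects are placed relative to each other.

A is a four-legged stool. The seat is a 260×285×26 mm slab whose top surface is at z = 396 mm; four round legs, each 32 mm in diameter, run from the floor (z = 0) to the underside of the seat, each leg's axis is inset half a diameter from the nearest pair of seat edges (so the leg's bounding box is flush with the corner).

B is a spool: two coaxial disc flanges of radius 81 mm and thickness 23 mm, joined by a core cylinder of radius 57 mm and height 254 mm. The lower flange rests on z = 0 and the three cylinders share a vertical axis.

The spool is on top of the stool.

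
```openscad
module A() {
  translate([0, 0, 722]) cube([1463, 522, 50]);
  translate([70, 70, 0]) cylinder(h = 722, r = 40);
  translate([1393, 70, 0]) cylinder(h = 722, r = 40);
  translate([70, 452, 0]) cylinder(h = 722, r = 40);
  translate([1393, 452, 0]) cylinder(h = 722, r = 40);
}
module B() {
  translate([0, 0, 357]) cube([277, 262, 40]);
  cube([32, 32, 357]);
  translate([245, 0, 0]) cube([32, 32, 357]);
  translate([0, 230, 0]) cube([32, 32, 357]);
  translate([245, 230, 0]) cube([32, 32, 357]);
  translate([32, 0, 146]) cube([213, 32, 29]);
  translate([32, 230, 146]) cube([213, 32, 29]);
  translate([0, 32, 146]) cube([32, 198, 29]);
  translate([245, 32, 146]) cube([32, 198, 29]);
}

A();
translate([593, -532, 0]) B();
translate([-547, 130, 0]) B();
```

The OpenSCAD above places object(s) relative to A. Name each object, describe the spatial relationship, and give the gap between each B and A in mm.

Each stool's nearest face is 270 mm from the table's bounding box.

A is a table. B is a stool. Two stools sit around the table at the −y, −x sides. The gap between each stool and the table is 270 mm.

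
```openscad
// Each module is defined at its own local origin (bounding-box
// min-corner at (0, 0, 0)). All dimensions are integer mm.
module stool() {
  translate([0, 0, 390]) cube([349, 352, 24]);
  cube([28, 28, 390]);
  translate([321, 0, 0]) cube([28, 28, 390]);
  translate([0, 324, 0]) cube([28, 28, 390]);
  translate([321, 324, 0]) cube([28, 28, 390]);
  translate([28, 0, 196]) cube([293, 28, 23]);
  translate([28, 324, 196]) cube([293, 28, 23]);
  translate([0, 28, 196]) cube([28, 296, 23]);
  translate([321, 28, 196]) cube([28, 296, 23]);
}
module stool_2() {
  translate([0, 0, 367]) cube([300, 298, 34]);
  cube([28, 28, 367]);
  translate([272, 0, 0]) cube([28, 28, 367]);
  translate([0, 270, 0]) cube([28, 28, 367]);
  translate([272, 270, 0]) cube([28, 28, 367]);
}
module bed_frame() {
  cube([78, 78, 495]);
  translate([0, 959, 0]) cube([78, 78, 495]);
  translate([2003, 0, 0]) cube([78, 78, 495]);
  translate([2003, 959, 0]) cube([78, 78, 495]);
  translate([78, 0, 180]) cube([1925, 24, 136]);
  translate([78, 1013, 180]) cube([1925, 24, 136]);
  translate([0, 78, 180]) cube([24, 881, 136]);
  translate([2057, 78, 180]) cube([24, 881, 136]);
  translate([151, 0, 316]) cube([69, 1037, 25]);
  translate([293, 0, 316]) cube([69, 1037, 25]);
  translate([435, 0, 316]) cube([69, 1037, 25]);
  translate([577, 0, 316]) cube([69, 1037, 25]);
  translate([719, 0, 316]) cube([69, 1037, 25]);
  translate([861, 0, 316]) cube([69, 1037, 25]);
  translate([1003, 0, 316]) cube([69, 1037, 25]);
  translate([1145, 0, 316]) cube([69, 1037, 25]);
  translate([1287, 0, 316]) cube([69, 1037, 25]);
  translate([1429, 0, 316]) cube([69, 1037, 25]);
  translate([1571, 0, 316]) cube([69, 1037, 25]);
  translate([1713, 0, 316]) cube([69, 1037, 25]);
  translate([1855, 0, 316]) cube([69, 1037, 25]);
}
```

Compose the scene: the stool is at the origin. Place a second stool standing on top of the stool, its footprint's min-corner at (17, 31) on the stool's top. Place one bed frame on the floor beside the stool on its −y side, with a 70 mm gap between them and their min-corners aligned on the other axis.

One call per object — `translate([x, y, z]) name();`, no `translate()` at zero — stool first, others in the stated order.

stool();
translate([17, 31, 414]) stool_2();
translate([0, -1107, 0]) bed_frame();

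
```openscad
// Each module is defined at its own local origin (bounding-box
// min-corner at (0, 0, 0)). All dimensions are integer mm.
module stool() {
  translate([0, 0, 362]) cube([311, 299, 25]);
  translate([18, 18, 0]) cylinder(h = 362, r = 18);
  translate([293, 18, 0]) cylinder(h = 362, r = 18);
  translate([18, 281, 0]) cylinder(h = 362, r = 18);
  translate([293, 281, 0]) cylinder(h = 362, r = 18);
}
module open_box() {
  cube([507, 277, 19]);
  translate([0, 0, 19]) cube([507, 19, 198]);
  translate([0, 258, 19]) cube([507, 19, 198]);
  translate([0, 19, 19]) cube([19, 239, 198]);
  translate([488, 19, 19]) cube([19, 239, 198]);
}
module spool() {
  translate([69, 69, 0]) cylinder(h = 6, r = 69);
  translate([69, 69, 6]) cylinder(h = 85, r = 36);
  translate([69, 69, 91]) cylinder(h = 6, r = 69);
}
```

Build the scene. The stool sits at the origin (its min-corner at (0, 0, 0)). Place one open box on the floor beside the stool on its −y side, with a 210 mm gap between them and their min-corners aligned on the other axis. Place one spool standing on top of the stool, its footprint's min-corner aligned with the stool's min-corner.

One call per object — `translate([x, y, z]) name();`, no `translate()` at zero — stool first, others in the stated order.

stool();
translate([0, -487, 0]) open_box();
translate([0, 0, 387]) spool();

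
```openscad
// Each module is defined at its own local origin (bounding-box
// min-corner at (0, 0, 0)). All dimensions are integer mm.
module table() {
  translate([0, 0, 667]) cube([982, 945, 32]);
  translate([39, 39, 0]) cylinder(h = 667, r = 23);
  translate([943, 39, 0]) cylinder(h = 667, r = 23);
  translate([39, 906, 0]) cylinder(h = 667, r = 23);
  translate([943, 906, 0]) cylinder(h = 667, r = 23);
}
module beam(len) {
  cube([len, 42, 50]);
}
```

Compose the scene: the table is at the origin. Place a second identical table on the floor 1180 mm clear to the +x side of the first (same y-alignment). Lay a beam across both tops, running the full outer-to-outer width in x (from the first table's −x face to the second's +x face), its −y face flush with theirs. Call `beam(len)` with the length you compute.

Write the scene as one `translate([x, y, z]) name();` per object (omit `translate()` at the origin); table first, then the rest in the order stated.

table();
translate([2162, 0, 0]) table();
translate([0, 0, 699]) beam(3144);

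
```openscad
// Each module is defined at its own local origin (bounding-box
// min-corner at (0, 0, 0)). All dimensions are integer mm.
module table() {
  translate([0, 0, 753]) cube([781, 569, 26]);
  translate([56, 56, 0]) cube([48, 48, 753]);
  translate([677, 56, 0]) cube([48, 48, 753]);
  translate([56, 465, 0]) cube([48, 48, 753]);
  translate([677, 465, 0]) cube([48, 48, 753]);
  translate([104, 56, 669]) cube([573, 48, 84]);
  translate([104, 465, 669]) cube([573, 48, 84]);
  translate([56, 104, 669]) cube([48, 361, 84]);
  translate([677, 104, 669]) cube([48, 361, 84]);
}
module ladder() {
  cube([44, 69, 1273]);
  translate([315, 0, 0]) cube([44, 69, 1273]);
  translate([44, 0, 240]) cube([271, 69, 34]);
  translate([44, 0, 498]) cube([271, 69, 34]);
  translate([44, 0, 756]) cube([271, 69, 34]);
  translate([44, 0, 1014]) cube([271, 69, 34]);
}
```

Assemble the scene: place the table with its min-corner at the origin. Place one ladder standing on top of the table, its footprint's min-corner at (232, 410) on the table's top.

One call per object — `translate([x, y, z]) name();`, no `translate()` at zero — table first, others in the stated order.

table();
translate([232, 410, 779]) ladder();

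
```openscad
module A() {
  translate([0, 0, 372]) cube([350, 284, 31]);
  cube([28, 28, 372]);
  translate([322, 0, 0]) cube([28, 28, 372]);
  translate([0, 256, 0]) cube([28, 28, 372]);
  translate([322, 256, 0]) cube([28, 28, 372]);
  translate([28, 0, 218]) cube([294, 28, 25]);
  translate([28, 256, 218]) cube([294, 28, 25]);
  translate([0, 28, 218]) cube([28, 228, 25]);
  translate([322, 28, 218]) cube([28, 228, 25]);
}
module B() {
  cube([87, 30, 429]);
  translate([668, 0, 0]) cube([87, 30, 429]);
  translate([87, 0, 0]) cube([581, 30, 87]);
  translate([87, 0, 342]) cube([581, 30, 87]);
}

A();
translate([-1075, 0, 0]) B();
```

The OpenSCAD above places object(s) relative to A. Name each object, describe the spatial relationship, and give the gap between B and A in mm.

A is a stool. B is a picture frame. The picture frame is on the floor beside the stool on its −x side. The gap between the picture frame and the stool is 320 mm.

The picture frame's nearest face is 320 mm from the stool's −x face.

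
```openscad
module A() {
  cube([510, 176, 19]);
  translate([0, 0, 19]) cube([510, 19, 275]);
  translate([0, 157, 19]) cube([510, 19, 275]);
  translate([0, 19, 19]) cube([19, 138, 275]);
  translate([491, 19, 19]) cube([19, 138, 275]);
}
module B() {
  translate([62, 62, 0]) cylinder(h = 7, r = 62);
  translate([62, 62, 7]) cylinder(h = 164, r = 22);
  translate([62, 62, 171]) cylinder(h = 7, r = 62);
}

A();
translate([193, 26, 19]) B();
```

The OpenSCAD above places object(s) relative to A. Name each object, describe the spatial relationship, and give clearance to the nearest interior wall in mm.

Clearances: x = 174, y = 7; minimum 7 mm.

A is an open box. B is a spool. The spool sits inside the open box, centred. The clearance to the nearest interior wall is 7 mm.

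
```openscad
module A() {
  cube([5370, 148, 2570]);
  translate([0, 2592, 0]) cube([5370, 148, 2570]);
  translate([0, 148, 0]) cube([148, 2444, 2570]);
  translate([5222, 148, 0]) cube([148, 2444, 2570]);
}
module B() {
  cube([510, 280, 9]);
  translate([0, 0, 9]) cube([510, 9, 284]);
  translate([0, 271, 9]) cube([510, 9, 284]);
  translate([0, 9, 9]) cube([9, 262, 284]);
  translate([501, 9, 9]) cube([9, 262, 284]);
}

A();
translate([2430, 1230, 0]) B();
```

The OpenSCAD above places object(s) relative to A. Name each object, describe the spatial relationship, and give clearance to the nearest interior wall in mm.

Clearances: x = 2282, y = 1082; minimum 1082 mm.

A is a house frame. B is an open box. The open box sits inside the house frame, centred. The clearance to the nearest interior wall is 1082 mm.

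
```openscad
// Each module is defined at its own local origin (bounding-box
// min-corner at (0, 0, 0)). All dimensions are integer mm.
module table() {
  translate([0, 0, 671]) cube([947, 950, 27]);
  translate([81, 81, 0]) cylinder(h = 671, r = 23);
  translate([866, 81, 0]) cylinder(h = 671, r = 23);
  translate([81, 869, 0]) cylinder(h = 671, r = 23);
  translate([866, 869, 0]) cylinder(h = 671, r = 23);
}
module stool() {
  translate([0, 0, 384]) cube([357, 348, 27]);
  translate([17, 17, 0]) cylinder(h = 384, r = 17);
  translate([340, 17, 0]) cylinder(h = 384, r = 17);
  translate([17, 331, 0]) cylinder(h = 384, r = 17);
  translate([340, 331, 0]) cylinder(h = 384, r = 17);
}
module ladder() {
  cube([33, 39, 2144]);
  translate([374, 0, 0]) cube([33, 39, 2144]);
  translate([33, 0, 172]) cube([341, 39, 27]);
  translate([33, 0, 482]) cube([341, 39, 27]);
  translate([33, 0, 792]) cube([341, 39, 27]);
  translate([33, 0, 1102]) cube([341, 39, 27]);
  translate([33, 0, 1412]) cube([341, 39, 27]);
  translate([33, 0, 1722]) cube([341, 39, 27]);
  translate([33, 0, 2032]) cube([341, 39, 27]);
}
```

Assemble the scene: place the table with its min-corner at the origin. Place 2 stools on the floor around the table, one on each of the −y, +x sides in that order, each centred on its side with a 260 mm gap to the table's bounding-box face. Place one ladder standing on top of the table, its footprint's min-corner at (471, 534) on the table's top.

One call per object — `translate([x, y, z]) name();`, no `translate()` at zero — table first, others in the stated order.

table();
translate([295, -608, 0]) stool();
translate([1207, 301, 0]) stool();
translate([471, 534, 698]) ladder();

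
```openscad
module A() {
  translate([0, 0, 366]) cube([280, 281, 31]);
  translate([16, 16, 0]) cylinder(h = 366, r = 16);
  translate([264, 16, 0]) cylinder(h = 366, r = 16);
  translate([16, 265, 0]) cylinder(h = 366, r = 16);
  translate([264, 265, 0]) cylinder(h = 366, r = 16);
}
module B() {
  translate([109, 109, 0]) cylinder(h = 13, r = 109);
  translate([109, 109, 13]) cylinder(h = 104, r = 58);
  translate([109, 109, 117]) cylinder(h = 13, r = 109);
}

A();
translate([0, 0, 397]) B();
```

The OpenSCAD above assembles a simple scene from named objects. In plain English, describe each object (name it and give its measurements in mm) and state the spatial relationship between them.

A is a four-legged stool. The seat is a 280×281×31 mm slab whose top surface is at z = 397 mm; four round legs, each 32 mm in diameter, run from the floor (z = 0) to the underside of the seat, each leg's axis is inset half a diameter from the nearest pair of seat edges (so the leg's bounding box is flush with the corner).

B is a spool: two coaxial disc flanges of radius 109 mm and thickness 13 mm, joined by a core cylinder of radius 58 mm and height 104 mm. The lower flange rests on z = 0 and the three cylinders share a vertical axis.

The spool is on top of the stool.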